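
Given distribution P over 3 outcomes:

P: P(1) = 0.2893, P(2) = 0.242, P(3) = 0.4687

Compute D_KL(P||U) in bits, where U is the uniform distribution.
0.0595 bits

U(i) = 1/3 for all i

D_KL(P||U) = Σ P(x) log₂(P(x) / (1/3))
           = Σ P(x) log₂(P(x)) + log₂(3)
           = log₂(3) - H(P)

H(P) = -Σ P(x) log₂(P(x)):
  -P(1)·log₂(P(1)) = -(0.2893)·log₂(0.2893) = 0.51766
  -P(2)·log₂(P(2)) = -(0.242)·log₂(0.242) = 0.49535
  -P(3)·log₂(P(3)) = -(0.4687)·log₂(0.4687) = 0.51241
H(P) = 0.51766 + 0.49535 + 0.51241 = 1.52542 bits

log₂(3) = 1.58496 bits

D_KL(P||U) = 1.58496 - 1.52542 = 0.05954 ≈ 0.0595 bits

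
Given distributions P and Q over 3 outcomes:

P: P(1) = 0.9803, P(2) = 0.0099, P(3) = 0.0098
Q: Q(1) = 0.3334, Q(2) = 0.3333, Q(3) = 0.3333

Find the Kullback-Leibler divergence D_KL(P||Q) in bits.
1.4252 bits

D_KL(P||Q) = Σ P(x) log₂(P(x)/Q(x))

Computing term by term:
  P(1)·log₂(P(1)/Q(1)) = 0.9803·log₂(0.9803/0.3334) = 1.52532
  P(2)·log₂(P(2)/Q(2)) = 0.0099·log₂(0.0099/0.3333) = -0.05023
  P(3)·log₂(P(3)/Q(3)) = 0.0098·log₂(0.0098/0.3333) = -0.04986

D_KL(P||Q) = 1.52532 - 0.05023 - 0.04986 = 1.42523 ≈ 1.4252 bits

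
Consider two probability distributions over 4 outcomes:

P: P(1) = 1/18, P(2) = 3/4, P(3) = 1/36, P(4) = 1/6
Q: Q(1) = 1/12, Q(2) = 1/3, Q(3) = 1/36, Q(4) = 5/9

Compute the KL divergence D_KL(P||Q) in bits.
0.5555 bits

D_KL(P||Q) = Σ P(x) log₂(P(x)/Q(x))

Computing term by term:
  P(1)·log₂(P(1)/Q(1)) = (1/18)·log₂((1/18)/(1/12)) = -0.03250
  P(2)·log₂(P(2)/Q(2)) = (3/4)·log₂((3/4)/(1/3)) = 0.87744
  P(3)·log₂(P(3)/Q(3)) = (1/36)·log₂((1/36)/(1/36)) = 0.00000
  P(4)·log₂(P(4)/Q(4)) = (1/6)·log₂((1/6)/(5/9)) = -0.28949

D_KL(P||Q) = -0.03250 + 0.87744 + 0.00000 - 0.28949 = 0.55545 ≈ 0.5555 bits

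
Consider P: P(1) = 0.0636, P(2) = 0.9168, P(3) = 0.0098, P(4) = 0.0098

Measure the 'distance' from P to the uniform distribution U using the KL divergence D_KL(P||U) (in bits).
1.5015 bits

U(i) = 1/4 for all i

D_KL(P||U) = Σ P(x) log₂(P(x) / (1/4))
           = Σ P(x) log₂(P(x)) + log₂(4)
           = log₂(4) - H(P)

H(P) = -Σ P(x) log₂(P(x)):
  -P(1)·log₂(P(1)) = -(0.0636)·log₂(0.0636) = 0.25280
  -P(2)·log₂(P(2)) = -(0.9168)·log₂(0.9168) = 0.11489
  -P(3)·log₂(P(3)) = -(0.0098)·log₂(0.0098) = 0.06540
  -P(4)·log₂(P(4)) = -(0.0098)·log₂(0.0098) = 0.06540
H(P) = 0.25280 + 0.11489 + 0.06540 + 0.06540 = 0.49849 bits

log₂(4) = 2.00000 bits

D_KL(P||U) = 2.00000 - 0.49849 = 1.50151 ≈ 1.5015 bits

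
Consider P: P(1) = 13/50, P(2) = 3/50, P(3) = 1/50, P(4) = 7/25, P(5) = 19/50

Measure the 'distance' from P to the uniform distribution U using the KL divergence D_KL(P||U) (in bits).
0.4156 bits

U(i) = 1/5 for all i

D_KL(P||U) = Σ P(x) log₂(P(x) / (1/5))
           = Σ P(x) log₂(P(x)) + log₂(5)
           = log₂(5) - H(P)

H(P) = -Σ P(x) log₂(P(x)):
  -P(1)·log₂(P(1)) = -(13/50)·log₂(13/50) = 0.50529
  -P(2)·log₂(P(2)) = -(3/50)·log₂(3/50) = 0.24353
  -P(3)·log₂(P(3)) = -(1/50)·log₂(1/50) = 0.11288
  -P(4)·log₂(P(4)) = -(7/25)·log₂(7/25) = 0.51422
  -P(5)·log₂(P(5)) = -(19/50)·log₂(19/50) = 0.53045
H(P) = 0.50529 + 0.24353 + 0.11288 + 0.51422 + 0.53045 = 1.90637 bits

log₂(5) = 2.32193 bits

D_KL(P||U) = 2.32193 - 1.90637 = 0.41556 ≈ 0.4156 bits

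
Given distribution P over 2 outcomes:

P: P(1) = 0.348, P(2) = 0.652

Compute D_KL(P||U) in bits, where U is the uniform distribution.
0.0677 bits

U(i) = 1/2 for all i

D_KL(P||U) = Σ P(x) log₂(P(x) / (1/2))
           = Σ P(x) log₂(P(x)) + log₂(2)
           = log₂(2) - H(P)

H(P) = -Σ P(x) log₂(P(x)):
  -P(1)·log₂(P(1)) = -(0.348)·log₂(0.348) = 0.52995
  -P(2)·log₂(P(2)) = -(0.652)·log₂(0.652) = 0.40232
H(P) = 0.52995 + 0.40232 = 0.93227 bits

log₂(2) = 1.00000 bits

D_KL(P||U) = 1.00000 - 0.93227 = 0.06773 ≈ 0.0677 bits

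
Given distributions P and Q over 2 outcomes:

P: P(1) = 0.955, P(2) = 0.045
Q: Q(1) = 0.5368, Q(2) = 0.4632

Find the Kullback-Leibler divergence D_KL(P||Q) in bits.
0.6424 bits

D_KL(P||Q) = Σ P(x) log₂(P(x)/Q(x))

Computing term by term:
  P(1)·log₂(P(1)/Q(1)) = 0.955·log₂(0.955/0.5368) = 0.79372
  P(2)·log₂(P(2)/Q(2)) = 0.045·log₂(0.045/0.4632) = -0.15136

D_KL(P||Q) = 0.79372 - 0.15136 = 0.64236 ≈ 0.6424 bits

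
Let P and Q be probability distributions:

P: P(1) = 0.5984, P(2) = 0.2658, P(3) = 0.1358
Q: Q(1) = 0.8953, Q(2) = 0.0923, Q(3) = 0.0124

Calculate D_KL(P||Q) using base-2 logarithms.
0.5267 bits

D_KL(P||Q) = Σ P(x) log₂(P(x)/Q(x))

Computing term by term:
  P(1)·log₂(P(1)/Q(1)) = 0.5984·log₂(0.5984/0.8953) = -0.34783
  P(2)·log₂(P(2)/Q(2)) = 0.2658·log₂(0.2658/0.0923) = 0.40559
  P(3)·log₂(P(3)/Q(3)) = 0.1358·log₂(0.1358/0.0124) = 0.46893

D_KL(P||Q) = -0.34783 + 0.40559 + 0.46893 = 0.52669 ≈ 0.5267 bits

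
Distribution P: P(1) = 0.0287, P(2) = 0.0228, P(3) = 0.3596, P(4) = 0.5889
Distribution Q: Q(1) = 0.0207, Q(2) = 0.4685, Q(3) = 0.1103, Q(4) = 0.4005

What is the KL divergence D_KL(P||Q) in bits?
0.8548 bits

D_KL(P||Q) = Σ P(x) log₂(P(x)/Q(x))

Computing term by term:
  P(1)·log₂(P(1)/Q(1)) = 0.0287·log₂(0.0287/0.0207) = 0.01353
  P(2)·log₂(P(2)/Q(2)) = 0.0228·log₂(0.0228/0.4685) = -0.09943
  P(3)·log₂(P(3)/Q(3)) = 0.3596·log₂(0.3596/0.1103) = 0.61310
  P(4)·log₂(P(4)/Q(4)) = 0.5889·log₂(0.5889/0.4005) = 0.32756

D_KL(P||Q) = 0.01353 - 0.09943 + 0.61310 + 0.32756 = 0.85476 ≈ 0.8548 bits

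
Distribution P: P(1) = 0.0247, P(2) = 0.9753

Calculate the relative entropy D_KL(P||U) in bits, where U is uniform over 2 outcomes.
0.8329 bits

U(i) = 1/2 for all i

D_KL(P||U) = Σ P(x) log₂(P(x) / (1/2))
           = Σ P(x) log₂(P(x)) + log₂(2)
           = log₂(2) - H(P)

H(P) = -Σ P(x) log₂(P(x)):
  -P(1)·log₂(P(1)) = -(0.0247)·log₂(0.0247) = 0.13188
  -P(2)·log₂(P(2)) = -(0.9753)·log₂(0.9753) = 0.03519
H(P) = 0.13188 + 0.03519 = 0.16707 bits

log₂(2) = 1.00000 bits

D_KL(P||U) = 1.00000 - 0.16707 = 0.83293 ≈ 0.8329 bits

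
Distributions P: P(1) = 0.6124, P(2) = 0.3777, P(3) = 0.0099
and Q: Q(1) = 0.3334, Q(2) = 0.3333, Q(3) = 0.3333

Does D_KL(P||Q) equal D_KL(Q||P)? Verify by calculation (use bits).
D_KL(P||Q) = 0.5551 bits, D_KL(Q||P) = 1.3383 bits. No — D_KL(P||Q) ≠ D_KL(Q||P) for this pair.

D_KL(P||Q) = Σ P(x) log₂(P(x)/Q(x))

Computing term by term:
  P(1)·log₂(P(1)/Q(1)) = 0.6124·log₂(0.6124/0.3334) = 0.53721
  P(2)·log₂(P(2)/Q(2)) = 0.3777·log₂(0.3777/0.3333) = 0.06814
  P(3)·log₂(P(3)/Q(3)) = 0.0099·log₂(0.0099/0.3333) = -0.05023

D_KL(P||Q) = 0.53721 + 0.06814 - 0.05023 = 0.55512 ≈ 0.5551 bits

D_KL(Q||P) = Σ Q(x) log₂(Q(x)/P(x))

Computing term by term:
  Q(1)·log₂(Q(1)/P(1)) = 0.3334·log₂(0.3334/0.6124) = -0.29247
  Q(2)·log₂(Q(2)/P(2)) = 0.3333·log₂(0.3333/0.3777) = -0.06013
  Q(3)·log₂(Q(3)/P(3)) = 0.3333·log₂(0.3333/0.0099) = 1.69091

D_KL(Q||P) = -0.29247 - 0.06013 + 1.69091 = 1.33831 ≈ 1.3383 bits

These are NOT equal (difference: 0.7832 bits). KL divergence is asymmetric: D_KL(P||Q) ≠ D_KL(Q||P) in general.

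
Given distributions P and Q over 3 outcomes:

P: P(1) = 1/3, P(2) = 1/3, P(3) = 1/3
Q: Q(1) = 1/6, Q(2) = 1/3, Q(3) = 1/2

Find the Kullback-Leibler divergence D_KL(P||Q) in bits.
0.1383 bits

D_KL(P||Q) = Σ P(x) log₂(P(x)/Q(x))

Computing term by term:
  P(1)·log₂(P(1)/Q(1)) = (1/3)·log₂((1/3)/(1/6)) = 0.33333
  P(2)·log₂(P(2)/Q(2)) = (1/3)·log₂((1/3)/(1/3)) = 0.00000
  P(3)·log₂(P(3)/Q(3)) = (1/3)·log₂((1/3)/(1/2)) = -0.19499

D_KL(P||Q) = 0.33333 + 0.00000 - 0.19499 = 0.13834 ≈ 0.1383 bits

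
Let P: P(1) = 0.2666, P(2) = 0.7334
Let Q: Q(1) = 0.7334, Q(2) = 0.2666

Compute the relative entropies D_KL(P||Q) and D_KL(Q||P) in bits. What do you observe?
D_KL(P||Q) = 0.6815 bits, D_KL(Q||P) = 0.6815 bits. The two directions give the same value here, because Q is a self-inverse relabeling of P; in general KL divergence is asymmetric.

D_KL(P||Q) = Σ P(x) log₂(P(x)/Q(x))

Computing term by term:
  P(1)·log₂(P(1)/Q(1)) = 0.2666·log₂(0.2666/0.7334) = -0.38922
  P(2)·log₂(P(2)/Q(2)) = 0.7334·log₂(0.7334/0.2666) = 1.07071

D_KL(P||Q) = -0.38922 + 1.07071 = 0.68149 ≈ 0.6815 bits

D_KL(Q||P) = Σ Q(x) log₂(Q(x)/P(x))

Computing term by term:
  Q(1)·log₂(Q(1)/P(1)) = 0.7334·log₂(0.7334/0.2666) = 1.07071
  Q(2)·log₂(Q(2)/P(2)) = 0.2666·log₂(0.2666/0.7334) = -0.38922

D_KL(Q||P) = 1.07071 - 0.38922 = 0.68149 ≈ 0.6815 bits

These ARE equal here. Q is P with outcomes relabeled (Q(1) = P(2), Q(2) = P(1)) by a relabeling that is its own inverse, so the two sums contain exactly the same terms in a different order. This is a special case — KL divergence is not symmetric in general: D_KL(P||Q) ≠ D_KL(Q||P) for most P, Q.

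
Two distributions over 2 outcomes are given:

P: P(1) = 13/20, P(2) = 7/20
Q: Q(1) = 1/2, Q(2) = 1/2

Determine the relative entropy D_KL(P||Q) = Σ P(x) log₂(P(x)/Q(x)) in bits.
0.0659 bits

D_KL(P||Q) = Σ P(x) log₂(P(x)/Q(x))

Computing term by term:
  P(1)·log₂(P(1)/Q(1)) = (13/20)·log₂((13/20)/(1/2)) = 0.24603
  P(2)·log₂(P(2)/Q(2)) = (7/20)·log₂((7/20)/(1/2)) = -0.18010

D_KL(P||Q) = 0.24603 - 0.18010 = 0.06593 ≈ 0.0659 bits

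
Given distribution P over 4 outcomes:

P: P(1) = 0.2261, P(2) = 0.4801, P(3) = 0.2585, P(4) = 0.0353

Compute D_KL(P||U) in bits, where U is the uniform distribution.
0.3320 bits

U(i) = 1/4 for all i

D_KL(P||U) = Σ P(x) log₂(P(x) / (1/4))
           = Σ P(x) log₂(P(x)) + log₂(4)
           = log₂(4) - H(P)

H(P) = -Σ P(x) log₂(P(x)):
  -P(1)·log₂(P(1)) = -(0.2261)·log₂(0.2261) = 0.48498
  -P(2)·log₂(P(2)) = -(0.4801)·log₂(0.4801) = 0.50823
  -P(3)·log₂(P(3)) = -(0.2585)·log₂(0.2585) = 0.50453
  -P(4)·log₂(P(4)) = -(0.0353)·log₂(0.0353) = 0.17029
H(P) = 0.48498 + 0.50823 + 0.50453 + 0.17029 = 1.66803 bits

log₂(4) = 2.00000 bits

D_KL(P||U) = 2.00000 - 1.66803 = 0.33197 ≈ 0.3320 bits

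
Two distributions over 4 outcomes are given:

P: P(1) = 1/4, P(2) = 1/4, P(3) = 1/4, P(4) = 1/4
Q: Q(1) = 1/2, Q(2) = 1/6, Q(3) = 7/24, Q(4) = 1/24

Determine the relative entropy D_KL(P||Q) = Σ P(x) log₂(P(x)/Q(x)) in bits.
0.4869 bits

D_KL(P||Q) = Σ P(x) log₂(P(x)/Q(x))

Computing term by term:
  P(1)·log₂(P(1)/Q(1)) = (1/4)·log₂((1/4)/(1/2)) = -0.25000
  P(2)·log₂(P(2)/Q(2)) = (1/4)·log₂((1/4)/(1/6)) = 0.14624
  P(3)·log₂(P(3)/Q(3)) = (1/4)·log₂((1/4)/(7/24)) = -0.05560
  P(4)·log₂(P(4)/Q(4)) = (1/4)·log₂((1/4)/(1/24)) = 0.64624

D_KL(P||Q) = -0.25000 + 0.14624 - 0.05560 + 0.64624 = 0.48688 ≈ 0.4869 bits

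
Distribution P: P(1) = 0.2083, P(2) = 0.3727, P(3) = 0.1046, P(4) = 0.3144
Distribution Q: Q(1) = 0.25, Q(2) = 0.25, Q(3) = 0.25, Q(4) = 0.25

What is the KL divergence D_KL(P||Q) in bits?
0.1323 bits

D_KL(P||Q) = Σ P(x) log₂(P(x)/Q(x))

Computing term by term:
  P(1)·log₂(P(1)/Q(1)) = 0.2083·log₂(0.2083/0.25) = -0.05484
  P(2)·log₂(P(2)/Q(2)) = 0.3727·log₂(0.3727/0.25) = 0.21471
  P(3)·log₂(P(3)/Q(3)) = 0.1046·log₂(0.1046/0.25) = -0.13149
  P(4)·log₂(P(4)/Q(4)) = 0.3144·log₂(0.3144/0.25) = 0.10396

D_KL(P||Q) = -0.05484 + 0.21471 - 0.13149 + 0.10396 = 0.13234 ≈ 0.1323 bits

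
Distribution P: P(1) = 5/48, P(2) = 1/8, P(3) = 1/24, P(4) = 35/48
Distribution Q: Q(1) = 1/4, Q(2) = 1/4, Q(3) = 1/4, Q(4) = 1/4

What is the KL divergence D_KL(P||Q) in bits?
0.7618 bits

D_KL(P||Q) = Σ P(x) log₂(P(x)/Q(x))

Computing term by term:
  P(1)·log₂(P(1)/Q(1)) = (5/48)·log₂((5/48)/(1/4)) = -0.13157
  P(2)·log₂(P(2)/Q(2)) = (1/8)·log₂((1/8)/(1/4)) = -0.12500
  P(3)·log₂(P(3)/Q(3)) = (1/24)·log₂((1/24)/(1/4)) = -0.10771
  P(4)·log₂(P(4)/Q(4)) = (35/48)·log₂((35/48)/(1/4)) = 1.12607

D_KL(P||Q) = -0.13157 - 0.12500 - 0.10771 + 1.12607 = 0.76179 ≈ 0.7618 bits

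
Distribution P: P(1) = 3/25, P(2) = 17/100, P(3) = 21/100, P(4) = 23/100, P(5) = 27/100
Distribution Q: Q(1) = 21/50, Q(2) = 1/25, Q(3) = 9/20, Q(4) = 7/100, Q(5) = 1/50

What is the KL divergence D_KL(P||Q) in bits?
1.3156 bits

D_KL(P||Q) = Σ P(x) log₂(P(x)/Q(x))

Computing term by term:
  P(1)·log₂(P(1)/Q(1)) = (3/25)·log₂((3/25)/(21/50)) = -0.21688
  P(2)·log₂(P(2)/Q(2)) = (17/100)·log₂((17/100)/(1/25)) = 0.35487
  P(3)·log₂(P(3)/Q(3)) = (21/100)·log₂((21/100)/(9/20)) = -0.23090
  P(4)·log₂(P(4)/Q(4)) = (23/100)·log₂((23/100)/(7/100)) = 0.39473
  P(5)·log₂(P(5)/Q(5)) = (27/100)·log₂((27/100)/(1/50)) = 1.01382

D_KL(P||Q) = -0.21688 + 0.35487 - 0.23090 + 0.39473 + 1.01382 = 1.31564 ≈ 1.3156 bits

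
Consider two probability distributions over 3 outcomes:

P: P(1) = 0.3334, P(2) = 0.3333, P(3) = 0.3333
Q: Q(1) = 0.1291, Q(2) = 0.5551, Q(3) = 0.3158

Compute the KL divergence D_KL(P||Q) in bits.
0.2370 bits

D_KL(P||Q) = Σ P(x) log₂(P(x)/Q(x))

Computing term by term:
  P(1)·log₂(P(1)/Q(1)) = 0.3334·log₂(0.3334/0.1291) = 0.45635
  P(2)·log₂(P(2)/Q(2)) = 0.3333·log₂(0.3333/0.5551) = -0.24528
  P(3)·log₂(P(3)/Q(3)) = 0.3333·log₂(0.3333/0.3158) = 0.02593

D_KL(P||Q) = 0.45635 - 0.24528 + 0.02593 = 0.23700 ≈ 0.2370 bits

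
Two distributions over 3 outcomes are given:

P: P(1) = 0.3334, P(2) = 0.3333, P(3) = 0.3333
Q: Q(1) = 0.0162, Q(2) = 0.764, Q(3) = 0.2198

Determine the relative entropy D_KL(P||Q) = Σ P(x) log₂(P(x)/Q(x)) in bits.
1.2560 bits

D_KL(P||Q) = Σ P(x) log₂(P(x)/Q(x))

Computing term by term:
  P(1)·log₂(P(1)/Q(1)) = 0.3334·log₂(0.3334/0.0162) = 1.45469
  P(2)·log₂(P(2)/Q(2)) = 0.3333·log₂(0.3333/0.764) = -0.39888
  P(3)·log₂(P(3)/Q(3)) = 0.3333·log₂(0.3333/0.2198) = 0.20019

D_KL(P||Q) = 1.45469 - 0.39888 + 0.20019 = 1.25600 ≈ 1.2560 bits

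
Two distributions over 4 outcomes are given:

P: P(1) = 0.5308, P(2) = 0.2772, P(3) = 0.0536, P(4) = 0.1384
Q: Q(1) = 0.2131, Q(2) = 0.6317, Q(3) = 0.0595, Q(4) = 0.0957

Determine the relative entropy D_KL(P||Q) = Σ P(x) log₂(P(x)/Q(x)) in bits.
0.4351 bits

D_KL(P||Q) = Σ P(x) log₂(P(x)/Q(x))

Computing term by term:
  P(1)·log₂(P(1)/Q(1)) = 0.5308·log₂(0.5308/0.2131) = 0.69887
  P(2)·log₂(P(2)/Q(2)) = 0.2772·log₂(0.2772/0.6317) = -0.32940
  P(3)·log₂(P(3)/Q(3)) = 0.0536·log₂(0.0536/0.0595) = -0.00808
  P(4)·log₂(P(4)/Q(4)) = 0.1384·log₂(0.1384/0.0957) = 0.07366

D_KL(P||Q) = 0.69887 - 0.32940 - 0.00808 + 0.07366 = 0.43505 ≈ 0.4351 bits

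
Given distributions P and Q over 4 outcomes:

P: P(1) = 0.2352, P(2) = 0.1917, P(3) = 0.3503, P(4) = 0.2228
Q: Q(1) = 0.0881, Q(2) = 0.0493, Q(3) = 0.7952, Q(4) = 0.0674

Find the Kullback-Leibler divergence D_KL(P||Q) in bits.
0.6788 bits

D_KL(P||Q) = Σ P(x) log₂(P(x)/Q(x))

Computing term by term:
  P(1)·log₂(P(1)/Q(1)) = 0.2352·log₂(0.2352/0.0881) = 0.33320
  P(2)·log₂(P(2)/Q(2)) = 0.1917·log₂(0.1917/0.0493) = 0.37558
  P(3)·log₂(P(3)/Q(3)) = 0.3503·log₂(0.3503/0.7952) = -0.41431
  P(4)·log₂(P(4)/Q(4)) = 0.2228·log₂(0.2228/0.0674) = 0.38431

D_KL(P||Q) = 0.33320 + 0.37558 - 0.41431 + 0.38431 = 0.67878 ≈ 0.6788 bits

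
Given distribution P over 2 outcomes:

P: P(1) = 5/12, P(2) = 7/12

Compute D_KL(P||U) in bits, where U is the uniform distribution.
0.0201 bits

U(i) = 1/2 for all i

D_KL(P||U) = Σ P(x) log₂(P(x) / (1/2))
           = Σ P(x) log₂(P(x)) + log₂(2)
           = log₂(2) - H(P)

H(P) = -Σ P(x) log₂(P(x)):
  -P(1)·log₂(P(1)) = -(5/12)·log₂(5/12) = 0.52626
  -P(2)·log₂(P(2)) = -(7/12)·log₂(7/12) = 0.45360
H(P) = 0.52626 + 0.45360 = 0.97986 bits

log₂(2) = 1.00000 bits

D_KL(P||U) = 1.00000 - 0.97986 = 0.02014 ≈ 0.0201 bits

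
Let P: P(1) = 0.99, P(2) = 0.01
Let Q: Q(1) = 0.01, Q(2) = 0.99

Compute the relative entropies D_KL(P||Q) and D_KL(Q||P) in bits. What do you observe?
D_KL(P||Q) = 6.4968 bits, D_KL(Q||P) = 6.4968 bits. The two directions give the same value here, because Q is a self-inverse relabeling of P; in general KL divergence is asymmetric.

D_KL(P||Q) = Σ P(x) log₂(P(x)/Q(x))

Computing term by term:
  P(1)·log₂(P(1)/Q(1)) = 0.99·log₂(0.99/0.01) = 6.56306
  P(2)·log₂(P(2)/Q(2)) = 0.01·log₂(0.01/0.99) = -0.06629

D_KL(P||Q) = 6.56306 - 0.06629 = 6.49677 ≈ 6.4968 bits

D_KL(Q||P) = Σ Q(x) log₂(Q(x)/P(x))

Computing term by term:
  Q(1)·log₂(Q(1)/P(1)) = 0.01·log₂(0.01/0.99) = -0.06629
  Q(2)·log₂(Q(2)/P(2)) = 0.99·log₂(0.99/0.01) = 6.56306

D_KL(Q||P) = -0.06629 + 6.56306 = 6.49677 ≈ 6.4968 bits

These ARE equal here. Q is P with outcomes relabeled (Q(1) = P(2), Q(2) = P(1)) by a relabeling that is its own inverse, so the two sums contain exactly the same terms in a different order. This is a special case — KL divergence is not symmetric in general: D_KL(P||Q) ≠ D_KL(Q||P) for most P, Q.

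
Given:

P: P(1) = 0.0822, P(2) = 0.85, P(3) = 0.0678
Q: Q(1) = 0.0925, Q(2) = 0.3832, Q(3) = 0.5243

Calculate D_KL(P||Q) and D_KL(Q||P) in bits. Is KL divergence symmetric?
D_KL(P||Q) = 0.7629 bits, D_KL(Q||P) = 1.1225 bits. No, KL divergence is not symmetric.

D_KL(P||Q) = Σ P(x) log₂(P(x)/Q(x))

Computing term by term:
  P(1)·log₂(P(1)/Q(1)) = 0.0822·log₂(0.0822/0.0925) = -0.01400
  P(2)·log₂(P(2)/Q(2)) = 0.85·log₂(0.85/0.3832) = 0.97696
  P(3)·log₂(P(3)/Q(3)) = 0.0678·log₂(0.0678/0.5243) = -0.20008

D_KL(P||Q) = -0.01400 + 0.97696 - 0.20008 = 0.76288 ≈ 0.7629 bits

D_KL(Q||P) = Σ Q(x) log₂(Q(x)/P(x))

Computing term by term:
  Q(1)·log₂(Q(1)/P(1)) = 0.0925·log₂(0.0925/0.0822) = 0.01575
  Q(2)·log₂(Q(2)/P(2)) = 0.3832·log₂(0.3832/0.85) = -0.44044
  Q(3)·log₂(Q(3)/P(3)) = 0.5243·log₂(0.5243/0.0678) = 1.54723

D_KL(Q||P) = 0.01575 - 0.44044 + 1.54723 = 1.12254 ≈ 1.1225 bits

These are NOT equal (difference: 0.3596 bits). KL divergence is asymmetric: D_KL(P||Q) ≠ D_KL(Q||P) in general.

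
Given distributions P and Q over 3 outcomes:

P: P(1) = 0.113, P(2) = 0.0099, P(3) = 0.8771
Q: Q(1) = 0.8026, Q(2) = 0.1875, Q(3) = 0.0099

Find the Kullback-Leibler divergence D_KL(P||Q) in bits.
5.3125 bits

D_KL(P||Q) = Σ P(x) log₂(P(x)/Q(x))

Computing term by term:
  P(1)·log₂(P(1)/Q(1)) = 0.113·log₂(0.113/0.8026) = -0.31960
  P(2)·log₂(P(2)/Q(2)) = 0.0099·log₂(0.0099/0.1875) = -0.04201
  P(3)·log₂(P(3)/Q(3)) = 0.8771·log₂(0.8771/0.0099) = 5.67411

D_KL(P||Q) = -0.31960 - 0.04201 + 5.67411 = 5.31250 ≈ 5.3125 bits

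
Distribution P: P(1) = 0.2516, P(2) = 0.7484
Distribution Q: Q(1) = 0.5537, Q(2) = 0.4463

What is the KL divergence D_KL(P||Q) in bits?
0.2718 bits

D_KL(P||Q) = Σ P(x) log₂(P(x)/Q(x))

Computing term by term:
  P(1)·log₂(P(1)/Q(1)) = 0.2516·log₂(0.2516/0.5537) = -0.28631
  P(2)·log₂(P(2)/Q(2)) = 0.7484·log₂(0.7484/0.4463) = 0.55815

D_KL(P||Q) = -0.28631 + 0.55815 = 0.27184 ≈ 0.2718 bits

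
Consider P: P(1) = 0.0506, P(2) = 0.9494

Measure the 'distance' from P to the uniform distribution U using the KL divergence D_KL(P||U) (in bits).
0.7111 bits

U(i) = 1/2 for all i

D_KL(P||U) = Σ P(x) log₂(P(x) / (1/2))
           = Σ P(x) log₂(P(x)) + log₂(2)
           = log₂(2) - H(P)

H(P) = -Σ P(x) log₂(P(x)):
  -P(1)·log₂(P(1)) = -(0.0506)·log₂(0.0506) = 0.21782
  -P(2)·log₂(P(2)) = -(0.9494)·log₂(0.9494) = 0.07112
H(P) = 0.21782 + 0.07112 = 0.28894 bits

log₂(2) = 1.00000 bits

D_KL(P||U) = 1.00000 - 0.28894 = 0.71106 ≈ 0.7111 bits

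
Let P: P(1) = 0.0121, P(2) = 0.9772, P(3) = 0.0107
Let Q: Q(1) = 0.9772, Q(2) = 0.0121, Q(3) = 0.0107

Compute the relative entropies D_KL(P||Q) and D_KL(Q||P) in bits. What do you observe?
D_KL(P||Q) = 6.1145 bits, D_KL(Q||P) = 6.1145 bits. The two directions give the same value here, because Q is a self-inverse relabeling of P; in general KL divergence is asymmetric.

D_KL(P||Q) = Σ P(x) log₂(P(x)/Q(x))

Computing term by term:
  P(1)·log₂(P(1)/Q(1)) = 0.0121·log₂(0.0121/0.9772) = -0.07666
  P(2)·log₂(P(2)/Q(2)) = 0.9772·log₂(0.9772/0.0121) = 6.19112
  P(3)·log₂(P(3)/Q(3)) = 0.0107·log₂(0.0107/0.0107) = 0.00000

D_KL(P||Q) = -0.07666 + 6.19112 + 0.00000 = 6.11446 ≈ 6.1145 bits

D_KL(Q||P) = Σ Q(x) log₂(Q(x)/P(x))

Computing term by term:
  Q(1)·log₂(Q(1)/P(1)) = 0.9772·log₂(0.9772/0.0121) = 6.19112
  Q(2)·log₂(Q(2)/P(2)) = 0.0121·log₂(0.0121/0.9772) = -0.07666
  Q(3)·log₂(Q(3)/P(3)) = 0.0107·log₂(0.0107/0.0107) = 0.00000

D_KL(Q||P) = 6.19112 - 0.07666 + 0.00000 = 6.11446 ≈ 6.1145 bits

These ARE equal here. Q is P with outcomes relabeled (Q(1) = P(2), Q(2) = P(1)) by a relabeling that is its own inverse, so the two sums contain exactly the same terms in a different order. This is a special case — KL divergence is not symmetric in general: D_KL(P||Q) ≠ D_KL(Q||P) for most P, Q.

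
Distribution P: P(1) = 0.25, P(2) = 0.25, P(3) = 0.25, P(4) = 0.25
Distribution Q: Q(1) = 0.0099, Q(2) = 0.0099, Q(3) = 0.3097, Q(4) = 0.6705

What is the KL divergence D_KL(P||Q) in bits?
1.8961 bits

D_KL(P||Q) = Σ P(x) log₂(P(x)/Q(x))

Computing term by term:
  P(1)·log₂(P(1)/Q(1)) = 0.25·log₂(0.25/0.0099) = 1.16459
  P(2)·log₂(P(2)/Q(2)) = 0.25·log₂(0.25/0.0099) = 1.16459
  P(3)·log₂(P(3)/Q(3)) = 0.25·log₂(0.25/0.3097) = -0.07724
  P(4)·log₂(P(4)/Q(4)) = 0.25·log₂(0.25/0.6705) = -0.35583

D_KL(P||Q) = 1.16459 + 1.16459 - 0.07724 - 0.35583 = 1.89611 ≈ 1.8961 bits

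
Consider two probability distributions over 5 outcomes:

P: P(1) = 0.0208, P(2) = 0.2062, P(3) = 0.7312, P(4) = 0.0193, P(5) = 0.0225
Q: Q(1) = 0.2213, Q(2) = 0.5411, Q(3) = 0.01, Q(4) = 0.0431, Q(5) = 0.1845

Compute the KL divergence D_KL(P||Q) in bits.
4.0791 bits

D_KL(P||Q) = Σ P(x) log₂(P(x)/Q(x))

Computing term by term:
  P(1)·log₂(P(1)/Q(1)) = 0.0208·log₂(0.0208/0.2213) = -0.07096
  P(2)·log₂(P(2)/Q(2)) = 0.2062·log₂(0.2062/0.5411) = -0.28700
  P(3)·log₂(P(3)/Q(3)) = 0.7312·log₂(0.7312/0.01) = 4.52773
  P(4)·log₂(P(4)/Q(4)) = 0.0193·log₂(0.0193/0.0431) = -0.02237
  P(5)·log₂(P(5)/Q(5)) = 0.0225·log₂(0.0225/0.1845) = -0.06830

D_KL(P||Q) = -0.07096 - 0.28700 + 4.52773 - 0.02237 - 0.06830 = 4.07910 ≈ 4.0791 bits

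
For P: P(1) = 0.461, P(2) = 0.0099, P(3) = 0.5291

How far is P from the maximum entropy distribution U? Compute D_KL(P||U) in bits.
0.5181 bits

U(i) = 1/3 for all i

D_KL(P||U) = Σ P(x) log₂(P(x) / (1/3))
           = Σ P(x) log₂(P(x)) + log₂(3)
           = log₂(3) - H(P)

H(P) = -Σ P(x) log₂(P(x)):
  -P(1)·log₂(P(1)) = -(0.461)·log₂(0.461) = 0.51501
  -P(2)·log₂(P(2)) = -(0.0099)·log₂(0.0099) = 0.06592
  -P(3)·log₂(P(3)) = -(0.5291)·log₂(0.5291) = 0.48592
H(P) = 0.51501 + 0.06592 + 0.48592 = 1.06685 bits

log₂(3) = 1.58496 bits

D_KL(P||U) = 1.58496 - 1.06685 = 0.51811 ≈ 0.5181 bits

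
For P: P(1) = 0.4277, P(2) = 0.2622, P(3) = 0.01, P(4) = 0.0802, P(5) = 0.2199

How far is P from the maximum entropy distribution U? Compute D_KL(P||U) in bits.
0.4526 bits

U(i) = 1/5 for all i

D_KL(P||U) = Σ P(x) log₂(P(x) / (1/5))
           = Σ P(x) log₂(P(x)) + log₂(5)
           = log₂(5) - H(P)

H(P) = -Σ P(x) log₂(P(x)):
  -P(1)·log₂(P(1)) = -(0.4277)·log₂(0.4277) = 0.52407
  -P(2)·log₂(P(2)) = -(0.2622)·log₂(0.2622) = 0.50638
  -P(3)·log₂(P(3)) = -(0.01)·log₂(0.01) = 0.06644
  -P(4)·log₂(P(4)) = -(0.0802)·log₂(0.0802) = 0.29195
  -P(5)·log₂(P(5)) = -(0.2199)·log₂(0.2199) = 0.48050
H(P) = 0.52407 + 0.50638 + 0.06644 + 0.29195 + 0.48050 = 1.86934 bits

log₂(5) = 2.32193 bits

D_KL(P||U) = 2.32193 - 1.86934 = 0.45259 ≈ 0.4526 bits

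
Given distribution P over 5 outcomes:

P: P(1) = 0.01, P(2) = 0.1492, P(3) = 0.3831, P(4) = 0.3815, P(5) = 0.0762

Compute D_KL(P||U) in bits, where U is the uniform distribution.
0.5023 bits

U(i) = 1/5 for all i

D_KL(P||U) = Σ P(x) log₂(P(x) / (1/5))
           = Σ P(x) log₂(P(x)) + log₂(5)
           = log₂(5) - H(P)

H(P) = -Σ P(x) log₂(P(x)):
  -P(1)·log₂(P(1)) = -(0.01)·log₂(0.01) = 0.06644
  -P(2)·log₂(P(2)) = -(0.1492)·log₂(0.1492) = 0.40951
  -P(3)·log₂(P(3)) = -(0.3831)·log₂(0.3831) = 0.53029
  -P(4)·log₂(P(4)) = -(0.3815)·log₂(0.3815) = 0.53038
  -P(5)·log₂(P(5)) = -(0.0762)·log₂(0.0762) = 0.28301
H(P) = 0.06644 + 0.40951 + 0.53029 + 0.53038 + 0.28301 = 1.81963 bits

log₂(5) = 2.32193 bits

D_KL(P||U) = 2.32193 - 1.81963 = 0.50230 ≈ 0.5023 bits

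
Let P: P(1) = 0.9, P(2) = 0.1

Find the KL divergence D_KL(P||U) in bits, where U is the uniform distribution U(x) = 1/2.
0.5310 bits

U(i) = 1/2 for all i

D_KL(P||U) = Σ P(x) log₂(P(x) / (1/2))
           = Σ P(x) log₂(P(x)) + log₂(2)
           = log₂(2) - H(P)

H(P) = -Σ P(x) log₂(P(x)):
  -P(1)·log₂(P(1)) = -(0.9)·log₂(0.9) = 0.13680
  -P(2)·log₂(P(2)) = -(0.1)·log₂(0.1) = 0.33219
H(P) = 0.13680 + 0.33219 = 0.46899 bits

log₂(2) = 1.00000 bits

D_KL(P||U) = 1.00000 - 0.46899 = 0.53101 ≈ 0.5310 bits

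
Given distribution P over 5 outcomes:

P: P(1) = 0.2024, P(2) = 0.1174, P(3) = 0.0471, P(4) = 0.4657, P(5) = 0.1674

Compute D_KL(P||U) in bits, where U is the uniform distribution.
0.3399 bits

U(i) = 1/5 for all i

D_KL(P||U) = Σ P(x) log₂(P(x) / (1/5))
           = Σ P(x) log₂(P(x)) + log₂(5)
           = log₂(5) - H(P)

H(P) = -Σ P(x) log₂(P(x)):
  -P(1)·log₂(P(1)) = -(0.2024)·log₂(0.2024) = 0.46648
  -P(2)·log₂(P(2)) = -(0.1174)·log₂(0.1174) = 0.36282
  -P(3)·log₂(P(3)) = -(0.0471)·log₂(0.0471) = 0.20762
  -P(4)·log₂(P(4)) = -(0.4657)·log₂(0.4657) = 0.51345
  -P(5)·log₂(P(5)) = -(0.1674)·log₂(0.1674) = 0.43166
H(P) = 0.46648 + 0.36282 + 0.20762 + 0.51345 + 0.43166 = 1.98203 bits

log₂(5) = 2.32193 bits

D_KL(P||U) = 2.32193 - 1.98203 = 0.33990 ≈ 0.3399 bits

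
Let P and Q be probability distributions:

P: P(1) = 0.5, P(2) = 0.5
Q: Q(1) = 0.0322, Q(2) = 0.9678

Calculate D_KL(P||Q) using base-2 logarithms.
1.5020 bits

D_KL(P||Q) = Σ P(x) log₂(P(x)/Q(x))

Computing term by term:
  P(1)·log₂(P(1)/Q(1)) = 0.5·log₂(0.5/0.0322) = 1.97840
  P(2)·log₂(P(2)/Q(2)) = 0.5·log₂(0.5/0.9678) = -0.47639

D_KL(P||Q) = 1.97840 - 0.47639 = 1.50201 ≈ 1.5020 bits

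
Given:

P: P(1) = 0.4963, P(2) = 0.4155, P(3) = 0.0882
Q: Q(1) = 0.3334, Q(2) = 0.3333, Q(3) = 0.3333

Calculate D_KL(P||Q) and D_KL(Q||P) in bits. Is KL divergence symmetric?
D_KL(P||Q) = 0.2478 bits, D_KL(Q||P) = 0.3419 bits. No, KL divergence is not symmetric.

D_KL(P||Q) = Σ P(x) log₂(P(x)/Q(x))

Computing term by term:
  P(1)·log₂(P(1)/Q(1)) = 0.4963·log₂(0.4963/0.3334) = 0.28486
  P(2)·log₂(P(2)/Q(2)) = 0.4155·log₂(0.4155/0.3333) = 0.13214
  P(3)·log₂(P(3)/Q(3)) = 0.0882·log₂(0.0882/0.3333) = -0.16917

D_KL(P||Q) = 0.28486 + 0.13214 - 0.16917 = 0.24783 ≈ 0.2478 bits

D_KL(Q||P) = Σ Q(x) log₂(Q(x)/P(x))

Computing term by term:
  Q(1)·log₂(Q(1)/P(1)) = 0.3334·log₂(0.3334/0.4963) = -0.19136
  Q(2)·log₂(Q(2)/P(2)) = 0.3333·log₂(0.3333/0.4155) = -0.10600
  Q(3)·log₂(Q(3)/P(3)) = 0.3333·log₂(0.3333/0.0882) = 0.63926

D_KL(Q||P) = -0.19136 - 0.10600 + 0.63926 = 0.34190 ≈ 0.3419 bits

These are NOT equal (difference: 0.0941 bits). KL divergence is asymmetric: D_KL(P||Q) ≠ D_KL(Q||P) in general.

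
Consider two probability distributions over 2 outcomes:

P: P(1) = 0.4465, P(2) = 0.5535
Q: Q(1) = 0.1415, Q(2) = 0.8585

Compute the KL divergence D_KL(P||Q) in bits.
0.3897 bits

D_KL(P||Q) = Σ P(x) log₂(P(x)/Q(x))

Computing term by term:
  P(1)·log₂(P(1)/Q(1)) = 0.4465·log₂(0.4465/0.1415) = 0.74023
  P(2)·log₂(P(2)/Q(2)) = 0.5535·log₂(0.5535/0.8585) = -0.35050

D_KL(P||Q) = 0.74023 - 0.35050 = 0.38973 ≈ 0.3897 bits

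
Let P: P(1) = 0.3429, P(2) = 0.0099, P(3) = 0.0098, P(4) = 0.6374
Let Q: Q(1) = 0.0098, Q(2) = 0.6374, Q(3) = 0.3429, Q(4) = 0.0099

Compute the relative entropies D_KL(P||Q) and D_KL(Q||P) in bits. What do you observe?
D_KL(P||Q) = 5.4788 bits, D_KL(Q||P) = 5.4788 bits. The two directions give the same value here, because Q is a self-inverse relabeling of P; in general KL divergence is asymmetric.

D_KL(P||Q) = Σ P(x) log₂(P(x)/Q(x))

Computing term by term:
  P(1)·log₂(P(1)/Q(1)) = 0.3429·log₂(0.3429/0.0098) = 1.75869
  P(2)·log₂(P(2)/Q(2)) = 0.0099·log₂(0.0099/0.6374) = -0.05949
  P(3)·log₂(P(3)/Q(3)) = 0.0098·log₂(0.0098/0.3429) = -0.05026
  P(4)·log₂(P(4)/Q(4)) = 0.6374·log₂(0.6374/0.0099) = 3.82990

D_KL(P||Q) = 1.75869 - 0.05949 - 0.05026 + 3.82990 = 5.47884 ≈ 5.4788 bits

D_KL(Q||P) = Σ Q(x) log₂(Q(x)/P(x))

Computing term by term:
  Q(1)·log₂(Q(1)/P(1)) = 0.0098·log₂(0.0098/0.3429) = -0.05026
  Q(2)·log₂(Q(2)/P(2)) = 0.6374·log₂(0.6374/0.0099) = 3.82990
  Q(3)·log₂(Q(3)/P(3)) = 0.3429·log₂(0.3429/0.0098) = 1.75869
  Q(4)·log₂(Q(4)/P(4)) = 0.0099·log₂(0.0099/0.6374) = -0.05949

D_KL(Q||P) = -0.05026 + 3.82990 + 1.75869 - 0.05949 = 5.47884 ≈ 5.4788 bits

These ARE equal here. Q is P with outcomes relabeled (Q(1) = P(3), Q(2) = P(4), Q(3) = P(1), Q(4) = P(2)) by a relabeling that is its own inverse, so the two sums contain exactly the same terms in a different order. This is a special case — KL divergence is not symmetric in general: D_KL(P||Q) ≠ D_KL(Q||P) for most P, Q.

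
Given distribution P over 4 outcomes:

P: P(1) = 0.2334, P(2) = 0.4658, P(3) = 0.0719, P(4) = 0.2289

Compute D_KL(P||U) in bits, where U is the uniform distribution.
0.2367 bits

U(i) = 1/4 for all i

D_KL(P||U) = Σ P(x) log₂(P(x) / (1/4))
           = Σ P(x) log₂(P(x)) + log₂(4)
           = log₂(4) - H(P)

H(P) = -Σ P(x) log₂(P(x)):
  -P(1)·log₂(P(1)) = -(0.2334)·log₂(0.2334) = 0.48994
  -P(2)·log₂(P(2)) = -(0.4658)·log₂(0.4658) = 0.51341
  -P(3)·log₂(P(3)) = -(0.0719)·log₂(0.0719) = 0.27307
  -P(4)·log₂(P(4)) = -(0.2289)·log₂(0.2289) = 0.48692
H(P) = 0.48994 + 0.51341 + 0.27307 + 0.48692 = 1.76334 bits

log₂(4) = 2.00000 bits

D_KL(P||U) = 2.00000 - 1.76334 = 0.23666 ≈ 0.2367 bits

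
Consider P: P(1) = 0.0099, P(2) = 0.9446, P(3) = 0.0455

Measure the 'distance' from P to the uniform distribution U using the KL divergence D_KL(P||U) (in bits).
1.2385 bits

U(i) = 1/3 for all i

D_KL(P||U) = Σ P(x) log₂(P(x) / (1/3))
           = Σ P(x) log₂(P(x)) + log₂(3)
           = log₂(3) - H(P)

H(P) = -Σ P(x) log₂(P(x)):
  -P(1)·log₂(P(1)) = -(0.0099)·log₂(0.0099) = 0.06592
  -P(2)·log₂(P(2)) = -(0.9446)·log₂(0.9446) = 0.07767
  -P(3)·log₂(P(3)) = -(0.0455)·log₂(0.0455) = 0.20284
H(P) = 0.06592 + 0.07767 + 0.20284 = 0.34643 bits

log₂(3) = 1.58496 bits

D_KL(P||U) = 1.58496 - 0.34643 = 1.23853 ≈ 1.2385 bits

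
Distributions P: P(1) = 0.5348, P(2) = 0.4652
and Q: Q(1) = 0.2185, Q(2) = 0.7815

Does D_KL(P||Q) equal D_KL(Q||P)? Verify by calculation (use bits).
D_KL(P||Q) = 0.3425 bits, D_KL(Q||P) = 0.3027 bits. No — D_KL(P||Q) ≠ D_KL(Q||P) for this pair.

D_KL(P||Q) = Σ P(x) log₂(P(x)/Q(x))

Computing term by term:
  P(1)·log₂(P(1)/Q(1)) = 0.5348·log₂(0.5348/0.2185) = 0.69062
  P(2)·log₂(P(2)/Q(2)) = 0.4652·log₂(0.4652/0.7815) = -0.34815

D_KL(P||Q) = 0.69062 - 0.34815 = 0.34247 ≈ 0.3425 bits

D_KL(Q||P) = Σ Q(x) log₂(Q(x)/P(x))

Computing term by term:
  Q(1)·log₂(Q(1)/P(1)) = 0.2185·log₂(0.2185/0.5348) = -0.28216
  Q(2)·log₂(Q(2)/P(2)) = 0.7815·log₂(0.7815/0.4652) = 0.58487

D_KL(Q||P) = -0.28216 + 0.58487 = 0.30271 ≈ 0.3027 bits

These are NOT equal (difference: 0.0398 bits). KL divergence is asymmetric: D_KL(P||Q) ≠ D_KL(Q||P) in general.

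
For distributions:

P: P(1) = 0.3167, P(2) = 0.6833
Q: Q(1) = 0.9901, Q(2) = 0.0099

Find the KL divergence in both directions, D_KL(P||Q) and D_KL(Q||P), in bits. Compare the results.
D_KL(P||Q) = 3.6534 bits, D_KL(Q||P) = 1.5677 bits. D_KL(P||Q) is larger than D_KL(Q||P) by 2.0857 bits; the two directions differ.

D_KL(P||Q) = Σ P(x) log₂(P(x)/Q(x))

Computing term by term:
  P(1)·log₂(P(1)/Q(1)) = 0.3167·log₂(0.3167/0.9901) = -0.52080
  P(2)·log₂(P(2)/Q(2)) = 0.6833·log₂(0.6833/0.0099) = 4.17424

D_KL(P||Q) = -0.52080 + 4.17424 = 3.65344 ≈ 3.6534 bits

D_KL(Q||P) = Σ Q(x) log₂(Q(x)/P(x))

Computing term by term:
  Q(1)·log₂(Q(1)/P(1)) = 0.9901·log₂(0.9901/0.3167) = 1.62818
  Q(2)·log₂(Q(2)/P(2)) = 0.0099·log₂(0.0099/0.6833) = -0.06048

D_KL(Q||P) = 1.62818 - 0.06048 = 1.56770 ≈ 1.5677 bits

These are NOT equal (difference: 2.0857 bits). KL divergence is asymmetric: D_KL(P||Q) ≠ D_KL(Q||P) in general.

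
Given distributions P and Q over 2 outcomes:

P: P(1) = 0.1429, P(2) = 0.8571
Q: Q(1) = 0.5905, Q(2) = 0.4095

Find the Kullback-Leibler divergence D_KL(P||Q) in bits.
0.6208 bits

D_KL(P||Q) = Σ P(x) log₂(P(x)/Q(x))

Computing term by term:
  P(1)·log₂(P(1)/Q(1)) = 0.1429·log₂(0.1429/0.5905) = -0.29251
  P(2)·log₂(P(2)/Q(2)) = 0.8571·log₂(0.8571/0.4095) = 0.91333

D_KL(P||Q) = -0.29251 + 0.91333 = 0.62082 ≈ 0.6208 bits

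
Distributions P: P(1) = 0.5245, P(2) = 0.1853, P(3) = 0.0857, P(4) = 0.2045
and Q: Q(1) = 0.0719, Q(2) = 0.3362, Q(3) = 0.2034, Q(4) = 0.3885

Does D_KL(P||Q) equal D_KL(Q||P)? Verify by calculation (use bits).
D_KL(P||Q) = 1.0482 bits, D_KL(Q||P) = 0.6961 bits. No — D_KL(P||Q) ≠ D_KL(Q||P) for this pair.

D_KL(P||Q) = Σ P(x) log₂(P(x)/Q(x))

Computing term by term:
  P(1)·log₂(P(1)/Q(1)) = 0.5245·log₂(0.5245/0.0719) = 1.50368
  P(2)·log₂(P(2)/Q(2)) = 0.1853·log₂(0.1853/0.3362) = -0.15926
  P(3)·log₂(P(3)/Q(3)) = 0.0857·log₂(0.0857/0.2034) = -0.10686
  P(4)·log₂(P(4)/Q(4)) = 0.2045·log₂(0.2045/0.3885) = -0.18933

D_KL(P||Q) = 1.50368 - 0.15926 - 0.10686 - 0.18933 = 1.04823 ≈ 1.0482 bits

D_KL(Q||P) = Σ Q(x) log₂(Q(x)/P(x))

Computing term by term:
  Q(1)·log₂(Q(1)/P(1)) = 0.0719·log₂(0.0719/0.5245) = -0.20613
  Q(2)·log₂(Q(2)/P(2)) = 0.3362·log₂(0.3362/0.1853) = 0.28895
  Q(3)·log₂(Q(3)/P(3)) = 0.2034·log₂(0.2034/0.0857) = 0.25363
  Q(4)·log₂(Q(4)/P(4)) = 0.3885·log₂(0.3885/0.2045) = 0.35968

D_KL(Q||P) = -0.20613 + 0.28895 + 0.25363 + 0.35968 = 0.69613 ≈ 0.6961 bits

These are NOT equal (difference: 0.3521 bits). KL divergence is asymmetric: D_KL(P||Q) ≠ D_KL(Q||P) in general.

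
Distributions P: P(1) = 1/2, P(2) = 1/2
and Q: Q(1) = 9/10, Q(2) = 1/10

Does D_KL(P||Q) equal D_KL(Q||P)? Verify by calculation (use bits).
D_KL(P||Q) = 0.7370 bits, D_KL(Q||P) = 0.5310 bits. No — D_KL(P||Q) ≠ D_KL(Q||P) for this pair.

D_KL(P||Q) = Σ P(x) log₂(P(x)/Q(x))

Computing term by term:
  P(1)·log₂(P(1)/Q(1)) = (1/2)·log₂((1/2)/(9/10)) = -0.42400
  P(2)·log₂(P(2)/Q(2)) = (1/2)·log₂((1/2)/(1/10)) = 1.16096

D_KL(P||Q) = -0.42400 + 1.16096 = 0.73696 ≈ 0.7370 bits

D_KL(Q||P) = Σ Q(x) log₂(Q(x)/P(x))

Computing term by term:
  Q(1)·log₂(Q(1)/P(1)) = (9/10)·log₂((9/10)/(1/2)) = 0.76320
  Q(2)·log₂(Q(2)/P(2)) = (1/10)·log₂((1/10)/(1/2)) = -0.23219

D_KL(Q||P) = 0.76320 - 0.23219 = 0.53101 ≈ 0.5310 bits

These are NOT equal (difference: 0.2060 bits). KL divergence is asymmetric: D_KL(P||Q) ≠ D_KL(Q||P) in general.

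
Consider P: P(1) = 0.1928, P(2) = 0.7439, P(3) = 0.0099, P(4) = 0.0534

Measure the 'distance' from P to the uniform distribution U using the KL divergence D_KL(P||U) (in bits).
0.9330 bits

U(i) = 1/4 for all i

D_KL(P||U) = Σ P(x) log₂(P(x) / (1/4))
           = Σ P(x) log₂(P(x)) + log₂(4)
           = log₂(4) - H(P)

H(P) = -Σ P(x) log₂(P(x)):
  -P(1)·log₂(P(1)) = -(0.1928)·log₂(0.1928) = 0.45787
  -P(2)·log₂(P(2)) = -(0.7439)·log₂(0.7439) = 0.31751
  -P(3)·log₂(P(3)) = -(0.0099)·log₂(0.0099) = 0.06592
  -P(4)·log₂(P(4)) = -(0.0534)·log₂(0.0534) = 0.22572
H(P) = 0.45787 + 0.31751 + 0.06592 + 0.22572 = 1.06702 bits

log₂(4) = 2.00000 bits

D_KL(P||U) = 2.00000 - 1.06702 = 0.93298 ≈ 0.9330 bits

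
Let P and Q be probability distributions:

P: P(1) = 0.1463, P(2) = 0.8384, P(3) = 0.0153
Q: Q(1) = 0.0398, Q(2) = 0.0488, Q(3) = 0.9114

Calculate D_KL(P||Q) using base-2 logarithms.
3.6242 bits

D_KL(P||Q) = Σ P(x) log₂(P(x)/Q(x))

Computing term by term:
  P(1)·log₂(P(1)/Q(1)) = 0.1463·log₂(0.1463/0.0398) = 0.27476
  P(2)·log₂(P(2)/Q(2)) = 0.8384·log₂(0.8384/0.0488) = 3.43969
  P(3)·log₂(P(3)/Q(3)) = 0.0153·log₂(0.0153/0.9114) = -0.09022

D_KL(P||Q) = 0.27476 + 3.43969 - 0.09022 = 3.62423 ≈ 3.6242 bits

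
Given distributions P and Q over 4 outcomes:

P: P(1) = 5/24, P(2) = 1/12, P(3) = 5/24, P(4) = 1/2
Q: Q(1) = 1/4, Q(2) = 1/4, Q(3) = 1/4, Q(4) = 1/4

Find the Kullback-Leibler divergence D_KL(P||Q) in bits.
0.2583 bits

D_KL(P||Q) = Σ P(x) log₂(P(x)/Q(x))

Computing term by term:
  P(1)·log₂(P(1)/Q(1)) = (5/24)·log₂((5/24)/(1/4)) = -0.05480
  P(2)·log₂(P(2)/Q(2)) = (1/12)·log₂((1/12)/(1/4)) = -0.13208
  P(3)·log₂(P(3)/Q(3)) = (5/24)·log₂((5/24)/(1/4)) = -0.05480
  P(4)·log₂(P(4)/Q(4)) = (1/2)·log₂((1/2)/(1/4)) = 0.50000

D_KL(P||Q) = -0.05480 - 0.13208 - 0.05480 + 0.50000 = 0.25832 ≈ 0.2583 bits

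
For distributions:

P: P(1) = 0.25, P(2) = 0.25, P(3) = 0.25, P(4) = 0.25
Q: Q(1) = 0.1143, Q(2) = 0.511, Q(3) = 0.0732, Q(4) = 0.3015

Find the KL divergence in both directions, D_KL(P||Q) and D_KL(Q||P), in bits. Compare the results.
D_KL(P||Q) = 0.3999 bits, D_KL(Q||P) = 0.3497 bits. D_KL(P||Q) is larger than D_KL(Q||P) by 0.0502 bits; the two directions differ.

D_KL(P||Q) = Σ P(x) log₂(P(x)/Q(x))

Computing term by term:
  P(1)·log₂(P(1)/Q(1)) = 0.25·log₂(0.25/0.1143) = 0.28228
  P(2)·log₂(P(2)/Q(2)) = 0.25·log₂(0.25/0.511) = -0.25785
  P(3)·log₂(P(3)/Q(3)) = 0.25·log₂(0.25/0.0732) = 0.44300
  P(4)·log₂(P(4)/Q(4)) = 0.25·log₂(0.25/0.3015) = -0.06756

D_KL(P||Q) = 0.28228 - 0.25785 + 0.44300 - 0.06756 = 0.39987 ≈ 0.3999 bits

D_KL(Q||P) = Σ Q(x) log₂(Q(x)/P(x))

Computing term by term:
  Q(1)·log₂(Q(1)/P(1)) = 0.1143·log₂(0.1143/0.25) = -0.12906
  Q(2)·log₂(Q(2)/P(2)) = 0.511·log₂(0.511/0.25) = 0.52704
  Q(3)·log₂(Q(3)/P(3)) = 0.0732·log₂(0.0732/0.25) = -0.12971
  Q(4)·log₂(Q(4)/P(4)) = 0.3015·log₂(0.3015/0.25) = 0.08147

D_KL(Q||P) = -0.12906 + 0.52704 - 0.12971 + 0.08147 = 0.34974 ≈ 0.3497 bits

These are NOT equal (difference: 0.0502 bits). KL divergence is asymmetric: D_KL(P||Q) ≠ D_KL(Q||P) in general.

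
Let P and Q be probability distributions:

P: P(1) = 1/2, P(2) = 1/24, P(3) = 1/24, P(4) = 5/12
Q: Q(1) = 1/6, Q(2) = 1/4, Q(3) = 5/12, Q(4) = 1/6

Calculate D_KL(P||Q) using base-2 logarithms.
1.0972 bits

D_KL(P||Q) = Σ P(x) log₂(P(x)/Q(x))

Computing term by term:
  P(1)·log₂(P(1)/Q(1)) = (1/2)·log₂((1/2)/(1/6)) = 0.79248
  P(2)·log₂(P(2)/Q(2)) = (1/24)·log₂((1/24)/(1/4)) = -0.10771
  P(3)·log₂(P(3)/Q(3)) = (1/24)·log₂((1/24)/(5/12)) = -0.13841
  P(4)·log₂(P(4)/Q(4)) = (5/12)·log₂((5/12)/(1/6)) = 0.55080

D_KL(P||Q) = 0.79248 - 0.10771 - 0.13841 + 0.55080 = 1.09716 ≈ 1.0972 bits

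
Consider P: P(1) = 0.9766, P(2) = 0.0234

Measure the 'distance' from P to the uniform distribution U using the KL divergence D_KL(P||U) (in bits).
0.8399 bits

U(i) = 1/2 for all i

D_KL(P||U) = Σ P(x) log₂(P(x) / (1/2))
           = Σ P(x) log₂(P(x)) + log₂(2)
           = log₂(2) - H(P)

H(P) = -Σ P(x) log₂(P(x)):
  -P(1)·log₂(P(1)) = -(0.9766)·log₂(0.9766) = 0.03336
  -P(2)·log₂(P(2)) = -(0.0234)·log₂(0.0234) = 0.12677
H(P) = 0.03336 + 0.12677 = 0.16013 bits

log₂(2) = 1.00000 bits

D_KL(P||U) = 1.00000 - 0.16013 = 0.83987 ≈ 0.8399 bits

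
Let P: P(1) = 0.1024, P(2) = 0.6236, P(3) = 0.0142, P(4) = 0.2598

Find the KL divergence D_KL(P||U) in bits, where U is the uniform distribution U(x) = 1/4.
0.6461 bits

U(i) = 1/4 for all i

D_KL(P||U) = Σ P(x) log₂(P(x) / (1/4))
           = Σ P(x) log₂(P(x)) + log₂(4)
           = log₂(4) - H(P)

H(P) = -Σ P(x) log₂(P(x)):
  -P(1)·log₂(P(1)) = -(0.1024)·log₂(0.1024) = 0.33666
  -P(2)·log₂(P(2)) = -(0.6236)·log₂(0.6236) = 0.42486
  -P(3)·log₂(P(3)) = -(0.0142)·log₂(0.0142) = 0.08716
  -P(4)·log₂(P(4)) = -(0.2598)·log₂(0.2598) = 0.50519
H(P) = 0.33666 + 0.42486 + 0.08716 + 0.50519 = 1.35387 bits

log₂(4) = 2.00000 bits

D_KL(P||U) = 2.00000 - 1.35387 = 0.64613 ≈ 0.6461 bits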